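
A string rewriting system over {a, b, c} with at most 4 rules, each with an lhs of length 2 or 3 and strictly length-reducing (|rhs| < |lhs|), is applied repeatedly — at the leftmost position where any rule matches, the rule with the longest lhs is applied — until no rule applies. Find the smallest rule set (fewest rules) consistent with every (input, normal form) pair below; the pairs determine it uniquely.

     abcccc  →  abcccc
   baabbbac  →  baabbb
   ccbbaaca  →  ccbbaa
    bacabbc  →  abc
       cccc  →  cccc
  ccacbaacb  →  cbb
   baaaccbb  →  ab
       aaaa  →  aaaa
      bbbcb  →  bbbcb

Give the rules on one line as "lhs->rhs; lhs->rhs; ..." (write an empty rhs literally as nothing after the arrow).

  | abcccc
  | baabbbac => baabbb
  | ccbbaaca => ccbbaa
  | bacabbc => babbc => abc

ac->; bab->a; ca->b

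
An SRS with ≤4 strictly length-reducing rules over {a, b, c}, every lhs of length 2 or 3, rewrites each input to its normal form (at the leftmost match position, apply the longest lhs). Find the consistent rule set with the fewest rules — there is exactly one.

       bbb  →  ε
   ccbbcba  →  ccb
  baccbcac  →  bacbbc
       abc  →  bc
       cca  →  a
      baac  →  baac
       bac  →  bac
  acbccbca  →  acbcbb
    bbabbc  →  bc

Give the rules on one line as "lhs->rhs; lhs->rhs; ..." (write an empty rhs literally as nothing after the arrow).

  | bbb => ε
  | ccbbcba => ccbbbb => ccb
  | baccbcac => baccbac => bacbbc
  | abc => bc

ab->b; bbb->; ca->a; cba->bb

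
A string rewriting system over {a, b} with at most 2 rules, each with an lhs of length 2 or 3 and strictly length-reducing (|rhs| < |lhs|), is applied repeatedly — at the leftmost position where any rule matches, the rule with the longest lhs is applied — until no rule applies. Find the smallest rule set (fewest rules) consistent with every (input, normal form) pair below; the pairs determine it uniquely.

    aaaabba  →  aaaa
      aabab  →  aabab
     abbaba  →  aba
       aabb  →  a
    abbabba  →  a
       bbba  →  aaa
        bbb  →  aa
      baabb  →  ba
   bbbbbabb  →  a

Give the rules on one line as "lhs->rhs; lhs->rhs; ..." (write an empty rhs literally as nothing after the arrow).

abb->; bbb->aa

  | aaaabba => aaaa
  | aabab
  | abbaba => aba
  | aabb => a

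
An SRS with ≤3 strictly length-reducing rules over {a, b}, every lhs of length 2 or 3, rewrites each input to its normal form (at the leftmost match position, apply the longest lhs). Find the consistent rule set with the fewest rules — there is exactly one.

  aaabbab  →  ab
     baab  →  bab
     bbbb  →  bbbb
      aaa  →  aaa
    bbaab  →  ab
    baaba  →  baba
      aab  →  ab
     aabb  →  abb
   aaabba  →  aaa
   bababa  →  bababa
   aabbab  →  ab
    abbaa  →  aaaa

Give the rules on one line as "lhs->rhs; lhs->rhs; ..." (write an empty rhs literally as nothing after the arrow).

  | aaabbab => aabbab => abbab => aaab => aab => ab
  | baab => bab
  | bbbb
  | aaa

aab->ab; bba->aa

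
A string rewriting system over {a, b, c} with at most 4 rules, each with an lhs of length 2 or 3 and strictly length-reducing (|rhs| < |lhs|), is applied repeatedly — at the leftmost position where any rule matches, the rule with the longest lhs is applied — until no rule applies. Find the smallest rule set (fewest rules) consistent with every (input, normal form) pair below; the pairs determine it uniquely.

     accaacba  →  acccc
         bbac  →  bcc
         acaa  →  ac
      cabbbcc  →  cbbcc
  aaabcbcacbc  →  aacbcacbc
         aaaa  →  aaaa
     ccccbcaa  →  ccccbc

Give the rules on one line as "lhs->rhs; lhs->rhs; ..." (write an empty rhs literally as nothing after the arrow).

  | accaacba => acccba => acccc
  | bbac => bcc
  | acaa => ac
  | cabbbcc => cbbcc

ab->; ba->c; caa->c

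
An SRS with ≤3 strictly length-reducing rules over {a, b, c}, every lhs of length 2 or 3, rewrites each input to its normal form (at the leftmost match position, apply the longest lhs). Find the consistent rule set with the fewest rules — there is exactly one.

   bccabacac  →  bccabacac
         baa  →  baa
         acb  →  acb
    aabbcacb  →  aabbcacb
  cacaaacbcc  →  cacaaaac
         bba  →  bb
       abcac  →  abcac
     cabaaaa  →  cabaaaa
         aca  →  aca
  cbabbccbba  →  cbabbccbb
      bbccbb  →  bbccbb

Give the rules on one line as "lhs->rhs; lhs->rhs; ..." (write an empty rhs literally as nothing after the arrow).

  | bccabacac
  | baa
  | acb
  | aabbcacb

bba->bb; cbc->a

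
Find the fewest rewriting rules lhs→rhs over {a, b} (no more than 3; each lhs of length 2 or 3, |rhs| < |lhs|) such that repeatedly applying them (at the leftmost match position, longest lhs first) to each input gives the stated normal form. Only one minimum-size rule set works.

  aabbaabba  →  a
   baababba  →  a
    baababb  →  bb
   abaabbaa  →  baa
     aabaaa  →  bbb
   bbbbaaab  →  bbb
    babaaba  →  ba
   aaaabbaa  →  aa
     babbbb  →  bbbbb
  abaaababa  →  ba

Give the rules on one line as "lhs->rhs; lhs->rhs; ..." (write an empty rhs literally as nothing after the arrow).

  | aabbaabba => abbaabba => bbaabba => aabba => abba => bba => a
  | baababba => bababba => bbabba => abba => bba => a
  | baababb => bababb => bbabb => abb => bb
  | abaabbaa => baabbaa => babbaa => bbbaa => baa

aaa->bb; ab->b; bba->a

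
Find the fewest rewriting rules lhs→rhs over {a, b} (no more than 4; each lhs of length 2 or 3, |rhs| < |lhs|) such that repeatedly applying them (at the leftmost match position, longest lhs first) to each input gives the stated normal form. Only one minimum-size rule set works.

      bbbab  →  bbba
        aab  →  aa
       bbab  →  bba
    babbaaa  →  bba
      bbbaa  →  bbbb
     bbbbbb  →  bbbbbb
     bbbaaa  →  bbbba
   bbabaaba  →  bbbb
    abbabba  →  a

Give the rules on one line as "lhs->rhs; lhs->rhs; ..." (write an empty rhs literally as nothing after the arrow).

  | bbbab => bbba
  | aab => aa
  | bbab => bba
  | babbaaa => baaa => bba

ab->a; abb->; baa->bb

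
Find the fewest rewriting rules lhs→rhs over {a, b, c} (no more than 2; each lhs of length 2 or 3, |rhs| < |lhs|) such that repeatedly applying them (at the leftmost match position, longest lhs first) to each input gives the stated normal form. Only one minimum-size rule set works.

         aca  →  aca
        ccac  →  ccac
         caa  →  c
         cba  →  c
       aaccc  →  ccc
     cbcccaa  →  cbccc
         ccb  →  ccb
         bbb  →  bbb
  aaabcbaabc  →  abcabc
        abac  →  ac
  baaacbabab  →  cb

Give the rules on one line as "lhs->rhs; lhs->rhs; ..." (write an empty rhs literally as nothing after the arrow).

aa->; ba->

  | aca
  | ccac
  | caa => c
  | cba => c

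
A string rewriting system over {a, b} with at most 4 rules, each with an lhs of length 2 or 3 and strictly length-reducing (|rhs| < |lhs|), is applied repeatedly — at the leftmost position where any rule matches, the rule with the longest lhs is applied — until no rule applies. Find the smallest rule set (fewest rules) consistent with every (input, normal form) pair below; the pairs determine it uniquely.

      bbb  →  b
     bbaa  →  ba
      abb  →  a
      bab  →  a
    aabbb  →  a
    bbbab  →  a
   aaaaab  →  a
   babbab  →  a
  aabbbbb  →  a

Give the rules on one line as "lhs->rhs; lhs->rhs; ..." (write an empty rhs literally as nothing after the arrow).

aa->b; ab->b; bb->a

  | bbb => ab => b
  | bbaa => aaa => ba
  | abb => bb => a
  | bab => bb => a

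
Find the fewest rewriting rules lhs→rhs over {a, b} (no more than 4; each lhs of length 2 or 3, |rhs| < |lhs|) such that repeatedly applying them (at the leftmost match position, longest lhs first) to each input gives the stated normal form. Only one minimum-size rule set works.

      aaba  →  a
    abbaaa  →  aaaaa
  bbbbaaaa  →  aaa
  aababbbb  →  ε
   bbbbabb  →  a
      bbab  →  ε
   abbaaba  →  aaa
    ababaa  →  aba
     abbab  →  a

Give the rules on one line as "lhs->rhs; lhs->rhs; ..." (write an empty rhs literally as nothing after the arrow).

  | aaba => a
  | abbaaa => aaaaa
  | bbbbaaaa => abaaaa => aaa
  | aababbbb => abbbb => aab => ε

aab->; baa->; bb->a; bbb->a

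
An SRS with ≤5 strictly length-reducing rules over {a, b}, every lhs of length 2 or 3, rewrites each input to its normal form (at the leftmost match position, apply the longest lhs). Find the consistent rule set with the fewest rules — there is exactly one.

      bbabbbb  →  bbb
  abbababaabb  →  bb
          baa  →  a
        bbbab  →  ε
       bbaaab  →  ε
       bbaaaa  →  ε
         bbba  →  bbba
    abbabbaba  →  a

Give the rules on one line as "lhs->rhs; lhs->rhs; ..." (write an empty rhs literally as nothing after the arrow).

  | bbabbbb => babbbb => abbbb => bbb
  | abbababaabb => bababaabb => ababaabb => abaabb => aabb => bb
  | baa => a
  | bbbab => bbab => bab => ab => ε

aa->; ab->; baa->a; bab->ab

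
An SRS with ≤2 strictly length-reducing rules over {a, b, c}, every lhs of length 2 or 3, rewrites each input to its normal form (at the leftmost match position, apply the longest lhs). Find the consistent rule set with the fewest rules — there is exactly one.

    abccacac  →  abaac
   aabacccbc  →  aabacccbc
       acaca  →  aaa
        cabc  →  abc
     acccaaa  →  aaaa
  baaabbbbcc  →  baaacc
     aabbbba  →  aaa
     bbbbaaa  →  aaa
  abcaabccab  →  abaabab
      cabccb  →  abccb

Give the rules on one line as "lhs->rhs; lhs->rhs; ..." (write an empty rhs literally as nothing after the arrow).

bb->; ca->a

  | abccacac => abcacac => abacac => abaac
  | aabacccbc
  | acaca => aaca => aaa
  | cabc => abc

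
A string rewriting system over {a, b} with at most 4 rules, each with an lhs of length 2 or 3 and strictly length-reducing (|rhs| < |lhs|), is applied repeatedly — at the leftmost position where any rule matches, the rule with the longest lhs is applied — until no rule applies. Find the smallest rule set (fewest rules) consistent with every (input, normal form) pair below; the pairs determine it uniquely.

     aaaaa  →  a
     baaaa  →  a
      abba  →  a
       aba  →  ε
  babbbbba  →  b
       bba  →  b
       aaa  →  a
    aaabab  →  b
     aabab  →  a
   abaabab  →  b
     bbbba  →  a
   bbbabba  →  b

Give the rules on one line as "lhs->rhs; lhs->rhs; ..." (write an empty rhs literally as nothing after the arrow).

aa->b; aaa->a; aba->; bb->a

  | aaaaa => aaa => a
  | baaaa => baa => bb => a
  | abba => aaa => a
  | aba => ε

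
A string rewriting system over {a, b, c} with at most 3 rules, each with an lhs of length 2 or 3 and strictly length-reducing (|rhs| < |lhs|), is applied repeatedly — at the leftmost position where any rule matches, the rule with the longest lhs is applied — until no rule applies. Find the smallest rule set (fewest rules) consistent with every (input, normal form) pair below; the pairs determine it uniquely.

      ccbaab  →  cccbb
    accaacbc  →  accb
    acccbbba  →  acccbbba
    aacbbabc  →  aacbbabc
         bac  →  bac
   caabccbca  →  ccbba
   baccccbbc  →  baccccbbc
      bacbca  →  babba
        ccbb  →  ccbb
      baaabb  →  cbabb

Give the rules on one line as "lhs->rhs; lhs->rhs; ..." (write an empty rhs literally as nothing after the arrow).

aab->; baa->cb; cbc->bb

  | ccbaab => cccbb
  | accaacbc => accaabb => accb
  | acccbbba
  | aacbbabc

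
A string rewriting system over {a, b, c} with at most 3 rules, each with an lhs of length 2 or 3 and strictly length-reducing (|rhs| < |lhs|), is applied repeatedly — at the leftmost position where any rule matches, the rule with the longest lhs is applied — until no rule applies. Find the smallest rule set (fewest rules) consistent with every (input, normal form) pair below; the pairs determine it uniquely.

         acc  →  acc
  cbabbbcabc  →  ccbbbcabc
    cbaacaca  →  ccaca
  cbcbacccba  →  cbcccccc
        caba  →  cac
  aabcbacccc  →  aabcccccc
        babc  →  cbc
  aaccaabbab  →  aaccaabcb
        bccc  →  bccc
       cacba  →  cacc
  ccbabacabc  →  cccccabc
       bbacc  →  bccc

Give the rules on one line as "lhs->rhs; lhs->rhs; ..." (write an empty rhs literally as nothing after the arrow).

ba->c; baa->

  | acc
  | cbabbbcabc => ccbbbcabc
  | cbaacaca => ccaca
  | cbcbacccba => cbcccccba => cbcccccc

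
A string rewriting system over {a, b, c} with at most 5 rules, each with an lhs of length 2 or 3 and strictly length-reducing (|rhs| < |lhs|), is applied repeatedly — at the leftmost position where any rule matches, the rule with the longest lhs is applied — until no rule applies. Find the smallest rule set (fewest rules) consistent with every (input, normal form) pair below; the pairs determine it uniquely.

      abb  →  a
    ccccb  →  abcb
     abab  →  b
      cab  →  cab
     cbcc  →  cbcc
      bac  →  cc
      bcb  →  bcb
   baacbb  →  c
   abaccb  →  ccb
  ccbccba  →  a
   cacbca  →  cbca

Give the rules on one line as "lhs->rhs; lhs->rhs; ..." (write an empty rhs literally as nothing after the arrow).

ac->; ba->c; bb->; ccc->ab

  | abb => a
  | ccccb => abcb
  | abab => acb => b
  | cab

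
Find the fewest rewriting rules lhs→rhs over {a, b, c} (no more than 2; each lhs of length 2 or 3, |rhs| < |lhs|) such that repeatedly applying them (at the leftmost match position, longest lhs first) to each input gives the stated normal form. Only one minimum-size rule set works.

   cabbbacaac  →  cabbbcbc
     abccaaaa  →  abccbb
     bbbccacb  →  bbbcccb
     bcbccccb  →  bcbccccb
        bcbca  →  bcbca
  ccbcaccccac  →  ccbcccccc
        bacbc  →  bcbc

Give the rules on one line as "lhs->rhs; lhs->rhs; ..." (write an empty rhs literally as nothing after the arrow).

  | cabbbacaac => cabbbcaac => cabbbcbc
  | abccaaaa => abccbaa => abccbb
  | bbbccacb => bbbcccb
  | bcbccccb

aa->b; ac->c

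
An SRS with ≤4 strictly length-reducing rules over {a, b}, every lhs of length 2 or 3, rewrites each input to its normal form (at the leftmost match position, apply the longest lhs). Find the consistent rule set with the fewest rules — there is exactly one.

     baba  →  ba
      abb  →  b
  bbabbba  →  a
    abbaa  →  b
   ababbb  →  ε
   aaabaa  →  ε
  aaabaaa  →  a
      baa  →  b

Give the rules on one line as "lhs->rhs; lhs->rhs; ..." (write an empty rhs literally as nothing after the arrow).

aa->; ab->; bb->

  | baba => ba
  | abb => b
  | bbabbba => abbba => bba => a
  | abbaa => baa => b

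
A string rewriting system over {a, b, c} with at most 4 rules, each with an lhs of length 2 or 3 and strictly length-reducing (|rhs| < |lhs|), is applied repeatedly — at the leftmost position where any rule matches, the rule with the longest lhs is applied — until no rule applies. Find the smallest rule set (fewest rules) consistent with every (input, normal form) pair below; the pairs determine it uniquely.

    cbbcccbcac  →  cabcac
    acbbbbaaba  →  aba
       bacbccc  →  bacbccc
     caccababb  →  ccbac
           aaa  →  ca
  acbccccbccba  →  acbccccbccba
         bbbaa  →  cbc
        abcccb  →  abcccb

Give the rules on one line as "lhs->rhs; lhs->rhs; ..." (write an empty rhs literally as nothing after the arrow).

  | cbbcccbcac => caccbcac => cabcac
  | acbbbbaaba => accbbaaba => abbaaba => acaaba => accba => aba
  | bacbccc
  | caccababb => caababb => ccbabb => ccbac

aa->c; acc->a; bb->c; bbc->a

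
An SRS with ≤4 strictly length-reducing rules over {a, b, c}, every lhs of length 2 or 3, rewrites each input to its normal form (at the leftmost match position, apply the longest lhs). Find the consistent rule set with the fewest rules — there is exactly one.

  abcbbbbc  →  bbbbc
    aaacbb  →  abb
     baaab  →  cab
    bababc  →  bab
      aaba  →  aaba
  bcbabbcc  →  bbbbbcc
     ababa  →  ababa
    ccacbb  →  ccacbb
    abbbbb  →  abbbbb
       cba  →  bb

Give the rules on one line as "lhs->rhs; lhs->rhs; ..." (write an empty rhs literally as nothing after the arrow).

aac->; abc->; baa->c; cba->bb

  | abcbbbbc => bbbbc
  | aaacbb => abb
  | baaab => cab
  | bababc => bab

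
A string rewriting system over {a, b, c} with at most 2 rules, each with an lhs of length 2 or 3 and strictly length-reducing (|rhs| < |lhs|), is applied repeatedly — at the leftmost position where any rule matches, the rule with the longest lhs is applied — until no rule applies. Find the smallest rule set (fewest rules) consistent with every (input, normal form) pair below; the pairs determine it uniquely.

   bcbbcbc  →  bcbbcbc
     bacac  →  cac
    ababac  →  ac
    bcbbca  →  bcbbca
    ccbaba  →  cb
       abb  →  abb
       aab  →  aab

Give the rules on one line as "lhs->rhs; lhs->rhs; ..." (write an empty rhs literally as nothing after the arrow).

  | bcbbcbc
  | bacac => cac
  | ababac => abac => ac
  | bcbbca

ba->; cba->b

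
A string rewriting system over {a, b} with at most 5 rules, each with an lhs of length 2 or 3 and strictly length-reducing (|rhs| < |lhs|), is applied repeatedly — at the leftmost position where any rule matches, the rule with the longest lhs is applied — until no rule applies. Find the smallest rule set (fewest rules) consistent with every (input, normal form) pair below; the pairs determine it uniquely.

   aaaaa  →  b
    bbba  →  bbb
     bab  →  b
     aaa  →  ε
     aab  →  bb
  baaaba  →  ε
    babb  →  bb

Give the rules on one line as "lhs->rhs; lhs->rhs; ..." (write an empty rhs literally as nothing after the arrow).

  | aaaaa => aa => b
  | bbba => bbb
  | bab => aa => b
  | aaa => ε

aa->b; aaa->; ba->b; bab->aa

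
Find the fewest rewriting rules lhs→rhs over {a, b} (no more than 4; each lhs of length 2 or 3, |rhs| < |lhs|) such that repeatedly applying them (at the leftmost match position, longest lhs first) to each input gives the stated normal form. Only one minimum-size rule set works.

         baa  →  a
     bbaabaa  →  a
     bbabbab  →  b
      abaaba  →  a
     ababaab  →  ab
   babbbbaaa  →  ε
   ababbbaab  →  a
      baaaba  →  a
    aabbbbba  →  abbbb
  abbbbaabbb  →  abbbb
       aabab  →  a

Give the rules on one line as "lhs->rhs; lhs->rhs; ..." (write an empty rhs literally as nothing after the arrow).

  | baa => a
  | bbaabaa => babaa => aa => a
  | bbabbab => bbab => b
  | abaaba => aaba => aba => a

aa->a; ba->; bab->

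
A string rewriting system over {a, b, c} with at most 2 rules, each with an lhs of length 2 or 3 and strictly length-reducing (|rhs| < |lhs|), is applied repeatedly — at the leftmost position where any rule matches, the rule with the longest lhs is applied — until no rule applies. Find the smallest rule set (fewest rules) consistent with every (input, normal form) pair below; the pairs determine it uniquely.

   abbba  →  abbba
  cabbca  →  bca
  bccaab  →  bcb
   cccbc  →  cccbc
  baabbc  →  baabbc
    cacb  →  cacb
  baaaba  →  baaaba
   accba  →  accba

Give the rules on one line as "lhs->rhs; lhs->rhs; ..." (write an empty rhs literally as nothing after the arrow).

caa->; cab->

  | abbba
  | cabbca => bca
  | bccaab => bcb
  | cccbc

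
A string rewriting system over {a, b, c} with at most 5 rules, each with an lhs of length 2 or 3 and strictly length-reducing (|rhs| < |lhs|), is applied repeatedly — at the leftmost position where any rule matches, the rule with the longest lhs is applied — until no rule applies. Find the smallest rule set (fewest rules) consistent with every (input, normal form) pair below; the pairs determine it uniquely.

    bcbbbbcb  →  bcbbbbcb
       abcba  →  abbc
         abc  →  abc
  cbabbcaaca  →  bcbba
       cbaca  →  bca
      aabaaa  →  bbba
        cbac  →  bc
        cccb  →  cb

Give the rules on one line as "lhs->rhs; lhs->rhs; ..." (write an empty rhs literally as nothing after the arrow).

  | bcbbbbcb
  | abcba => abbc
  | abc
  | cbabbcaaca => bcbbcaaca => bcbbcbca => bcbba

aa->b; cba->bc; cbc->; cc->c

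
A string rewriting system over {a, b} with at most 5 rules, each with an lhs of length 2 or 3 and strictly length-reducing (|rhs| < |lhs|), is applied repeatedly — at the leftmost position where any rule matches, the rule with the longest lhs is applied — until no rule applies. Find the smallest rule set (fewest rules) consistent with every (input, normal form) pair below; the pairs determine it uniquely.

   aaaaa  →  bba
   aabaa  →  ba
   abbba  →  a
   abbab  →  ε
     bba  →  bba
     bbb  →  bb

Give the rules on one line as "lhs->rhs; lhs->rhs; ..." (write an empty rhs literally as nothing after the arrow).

  | aaaaa => baaa => bba
  | aabaa => aaa => ba
  | abbba => abba => aba => a
  | abbab => abab => ab => ε

aaa->ba; ab->; abb->ab; bbb->bb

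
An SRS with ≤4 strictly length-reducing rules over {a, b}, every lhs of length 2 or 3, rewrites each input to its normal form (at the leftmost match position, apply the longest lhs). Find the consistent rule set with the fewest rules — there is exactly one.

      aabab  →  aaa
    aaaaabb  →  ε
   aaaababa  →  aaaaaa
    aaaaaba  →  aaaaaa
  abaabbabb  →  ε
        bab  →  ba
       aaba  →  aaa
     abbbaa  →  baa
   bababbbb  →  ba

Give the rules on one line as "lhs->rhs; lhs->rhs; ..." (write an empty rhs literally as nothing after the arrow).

  | aabab => aaab => aaa
  | aaaaabb => aaaabb => aaabb => aabb => abb => bb => ε
  | aaaababa => aaaaaba => aaaaaa
  | aaaaaba => aaaaaa

ab->a; abb->bb; bab->ba; bb->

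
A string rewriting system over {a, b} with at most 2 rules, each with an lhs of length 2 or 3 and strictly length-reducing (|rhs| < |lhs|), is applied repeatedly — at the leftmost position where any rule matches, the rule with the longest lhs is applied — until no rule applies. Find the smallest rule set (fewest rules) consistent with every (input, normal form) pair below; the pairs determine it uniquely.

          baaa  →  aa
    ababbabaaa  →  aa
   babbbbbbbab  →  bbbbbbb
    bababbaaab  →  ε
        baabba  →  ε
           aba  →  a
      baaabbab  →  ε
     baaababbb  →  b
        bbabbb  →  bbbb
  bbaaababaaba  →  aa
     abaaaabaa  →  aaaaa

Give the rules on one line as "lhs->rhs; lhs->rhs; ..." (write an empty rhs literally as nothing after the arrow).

ab->; ba->

  | baaa => aa
  | ababbabaaa => abbabaaa => babaaa => baaa => aa
  | babbbbbbbab => bbbbbbbab => bbbbbbb
  | bababbaaab => babbaaab => bbaaab => baab => ab => ε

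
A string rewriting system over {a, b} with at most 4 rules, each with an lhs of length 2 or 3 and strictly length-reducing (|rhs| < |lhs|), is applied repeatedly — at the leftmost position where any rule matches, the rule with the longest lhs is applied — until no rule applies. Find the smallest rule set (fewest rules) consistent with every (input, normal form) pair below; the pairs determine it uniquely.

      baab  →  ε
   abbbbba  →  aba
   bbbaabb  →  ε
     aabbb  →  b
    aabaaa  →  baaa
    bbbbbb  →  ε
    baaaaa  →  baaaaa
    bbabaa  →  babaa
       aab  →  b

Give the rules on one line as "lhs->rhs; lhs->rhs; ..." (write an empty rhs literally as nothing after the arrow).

  | baab => bbb => ε
  | abbbbba => abba => aba
  | bbbaabb => aabb => bbb => ε
  | aabbb => bbbb => b

aab->bb; bb->b; bbb->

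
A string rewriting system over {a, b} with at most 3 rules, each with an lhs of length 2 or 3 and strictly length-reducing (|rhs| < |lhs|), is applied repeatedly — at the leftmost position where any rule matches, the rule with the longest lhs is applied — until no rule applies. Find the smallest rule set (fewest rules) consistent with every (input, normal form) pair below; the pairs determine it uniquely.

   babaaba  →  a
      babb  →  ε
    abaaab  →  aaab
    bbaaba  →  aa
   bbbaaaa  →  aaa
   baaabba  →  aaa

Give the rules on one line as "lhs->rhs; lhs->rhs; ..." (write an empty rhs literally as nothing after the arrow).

ba->; bb->

  | babaaba => baaba => aba => a
  | babb => bb => ε
  | abaaab => aaab
  | bbaaba => aaba => aa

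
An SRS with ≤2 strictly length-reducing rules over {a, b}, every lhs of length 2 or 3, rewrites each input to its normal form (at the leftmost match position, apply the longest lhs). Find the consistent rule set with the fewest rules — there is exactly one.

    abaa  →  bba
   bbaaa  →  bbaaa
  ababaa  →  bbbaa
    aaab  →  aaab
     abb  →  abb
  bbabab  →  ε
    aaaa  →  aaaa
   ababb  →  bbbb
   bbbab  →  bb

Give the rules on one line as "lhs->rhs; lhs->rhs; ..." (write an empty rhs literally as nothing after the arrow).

  | abaa => bba
  | bbaaa
  | ababaa => bbbaa
  | aaab

aba->bb; bab->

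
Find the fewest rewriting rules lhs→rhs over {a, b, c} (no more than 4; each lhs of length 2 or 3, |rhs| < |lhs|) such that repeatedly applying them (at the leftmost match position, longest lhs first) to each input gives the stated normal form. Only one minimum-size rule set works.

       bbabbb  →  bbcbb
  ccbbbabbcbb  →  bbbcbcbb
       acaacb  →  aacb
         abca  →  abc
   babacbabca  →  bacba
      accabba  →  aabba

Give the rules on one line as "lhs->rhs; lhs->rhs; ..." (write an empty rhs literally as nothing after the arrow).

  | bbabbb => bbcbb
  | ccbbbabbcbb => bbbabbcbb => bbbcbcbb
  | acaacb => acacb => aacb
  | abca => abc

bab->bc; ca->c; cac->ac; cc->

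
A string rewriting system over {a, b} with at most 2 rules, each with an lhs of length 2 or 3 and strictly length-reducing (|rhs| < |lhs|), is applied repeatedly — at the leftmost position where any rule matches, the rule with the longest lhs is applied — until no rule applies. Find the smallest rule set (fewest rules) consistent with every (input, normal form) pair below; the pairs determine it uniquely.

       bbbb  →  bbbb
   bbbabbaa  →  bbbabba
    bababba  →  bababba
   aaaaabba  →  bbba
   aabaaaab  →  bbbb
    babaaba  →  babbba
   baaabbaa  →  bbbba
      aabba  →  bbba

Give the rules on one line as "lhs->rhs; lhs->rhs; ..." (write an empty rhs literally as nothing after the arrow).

  | bbbb
  | bbbabbaa => bbbabba
  | bababba
  | aaaaabba => aaaabba => aaabba => aabba => bbba

aa->a; aab->bb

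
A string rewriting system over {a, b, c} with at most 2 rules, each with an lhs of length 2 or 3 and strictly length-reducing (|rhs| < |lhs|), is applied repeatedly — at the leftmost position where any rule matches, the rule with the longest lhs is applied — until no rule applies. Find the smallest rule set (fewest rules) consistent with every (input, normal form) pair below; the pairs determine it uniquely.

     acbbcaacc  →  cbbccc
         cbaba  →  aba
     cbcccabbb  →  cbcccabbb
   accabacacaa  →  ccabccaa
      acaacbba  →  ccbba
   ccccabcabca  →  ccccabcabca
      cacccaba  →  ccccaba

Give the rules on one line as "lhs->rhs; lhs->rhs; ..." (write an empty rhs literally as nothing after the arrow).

ac->c; cba->a

  | acbbcaacc => cbbcaacc => cbbcacc => cbbccc
  | cbaba => aba
  | cbcccabbb
  | accabacacaa => ccabacacaa => ccabcacaa => ccabccaa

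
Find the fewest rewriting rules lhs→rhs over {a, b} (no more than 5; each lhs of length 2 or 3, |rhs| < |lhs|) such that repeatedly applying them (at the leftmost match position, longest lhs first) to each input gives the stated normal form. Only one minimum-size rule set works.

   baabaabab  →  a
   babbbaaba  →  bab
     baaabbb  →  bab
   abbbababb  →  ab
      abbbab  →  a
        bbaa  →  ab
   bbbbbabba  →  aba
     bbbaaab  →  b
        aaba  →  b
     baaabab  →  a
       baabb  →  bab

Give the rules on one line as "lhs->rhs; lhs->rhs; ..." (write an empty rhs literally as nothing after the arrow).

  | baabaabab => baaabab => babbab => baaab => babb => baa => bb => a
  | babbbaaba => baabaaba => baaaba => babba => baaa => bab
  | baaabbb => babbbb => baabb => bab
  | abbbababb => aabababb => aababb => aabb => ab

aa->b; aaa->ab; aab->a; bb->a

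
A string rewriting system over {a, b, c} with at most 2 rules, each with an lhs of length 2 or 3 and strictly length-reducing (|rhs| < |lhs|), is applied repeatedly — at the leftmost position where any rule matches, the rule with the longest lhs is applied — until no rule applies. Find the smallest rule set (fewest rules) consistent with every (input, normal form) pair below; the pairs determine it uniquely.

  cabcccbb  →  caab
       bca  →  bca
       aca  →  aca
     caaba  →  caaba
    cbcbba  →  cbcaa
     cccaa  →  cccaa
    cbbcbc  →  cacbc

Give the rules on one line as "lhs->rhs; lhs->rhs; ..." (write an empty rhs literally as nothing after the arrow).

  | cabcccbb => cabccbb => cabcbb => cabbb => caab
  | bca
  | aca
  | caaba

abc->ab; bb->a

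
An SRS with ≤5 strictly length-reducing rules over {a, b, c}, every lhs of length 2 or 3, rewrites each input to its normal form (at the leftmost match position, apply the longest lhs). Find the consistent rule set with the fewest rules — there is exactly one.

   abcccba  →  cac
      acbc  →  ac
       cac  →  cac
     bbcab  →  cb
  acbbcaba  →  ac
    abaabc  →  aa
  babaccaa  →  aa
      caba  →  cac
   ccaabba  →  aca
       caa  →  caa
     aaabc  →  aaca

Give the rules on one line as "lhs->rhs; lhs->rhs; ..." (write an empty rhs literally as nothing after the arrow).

  | abcccba => caccba => caba => cac
  | acbc => ac
  | cac
  | bbcab => bab => cb

abc->ca; ba->c; bc->; cc->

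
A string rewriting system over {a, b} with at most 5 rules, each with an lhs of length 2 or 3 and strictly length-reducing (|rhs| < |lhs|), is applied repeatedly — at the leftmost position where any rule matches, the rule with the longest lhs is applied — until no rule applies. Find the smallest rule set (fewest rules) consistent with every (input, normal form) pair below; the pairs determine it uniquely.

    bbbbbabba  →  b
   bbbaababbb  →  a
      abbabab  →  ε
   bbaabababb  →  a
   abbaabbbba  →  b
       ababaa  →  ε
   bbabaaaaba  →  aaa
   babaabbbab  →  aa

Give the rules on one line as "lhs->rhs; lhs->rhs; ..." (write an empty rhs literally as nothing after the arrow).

ab->a; aba->b; ba->; bab->a

  | bbbbbabba => bbbbaba => bbbaa => bba => b
  | bbbaababbb => bbababbb => baabbb => abbb => abb => ab => a
  | abbabab => ababab => bbab => ba => ε
  | bbaabababb => babababb => aababb => abbb => abb => ab => a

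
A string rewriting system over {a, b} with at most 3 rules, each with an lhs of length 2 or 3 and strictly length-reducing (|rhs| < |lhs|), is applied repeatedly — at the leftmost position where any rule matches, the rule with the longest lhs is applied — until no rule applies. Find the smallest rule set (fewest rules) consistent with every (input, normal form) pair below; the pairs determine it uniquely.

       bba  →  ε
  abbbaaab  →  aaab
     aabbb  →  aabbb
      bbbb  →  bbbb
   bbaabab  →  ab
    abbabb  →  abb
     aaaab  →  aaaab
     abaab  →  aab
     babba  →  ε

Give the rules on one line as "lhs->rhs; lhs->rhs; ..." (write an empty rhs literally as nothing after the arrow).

ba->; bba->ba

  | bba => ba => ε
  | abbbaaab => abbaaab => abaaab => aaab
  | aabbb
  | bbbb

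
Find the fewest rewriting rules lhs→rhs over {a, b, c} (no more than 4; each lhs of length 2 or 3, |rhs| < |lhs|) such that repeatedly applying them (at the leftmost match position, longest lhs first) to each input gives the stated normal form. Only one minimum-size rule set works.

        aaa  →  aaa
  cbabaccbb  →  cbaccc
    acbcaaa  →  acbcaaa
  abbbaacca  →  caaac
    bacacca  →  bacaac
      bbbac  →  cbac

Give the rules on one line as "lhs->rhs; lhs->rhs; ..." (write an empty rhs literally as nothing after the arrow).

  | aaa
  | cbabaccbb => cbaccbb => cbaccc
  | acbcaaa
  | abbbaacca => bbaacca => caacca => caaac

ab->; bb->c; cca->ac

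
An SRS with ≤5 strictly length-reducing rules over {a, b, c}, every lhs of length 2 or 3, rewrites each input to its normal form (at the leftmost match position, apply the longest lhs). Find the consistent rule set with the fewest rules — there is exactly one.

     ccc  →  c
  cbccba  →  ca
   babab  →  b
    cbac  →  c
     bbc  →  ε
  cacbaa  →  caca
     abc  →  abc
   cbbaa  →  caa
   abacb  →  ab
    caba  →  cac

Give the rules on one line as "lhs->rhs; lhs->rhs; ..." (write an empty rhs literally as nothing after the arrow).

  | ccc => c
  | cbccba => cbba => cca => ca
  | babab => cbab => ccb => b
  | cbac => ccc => c

ba->c; bb->c; cc->; cca->ca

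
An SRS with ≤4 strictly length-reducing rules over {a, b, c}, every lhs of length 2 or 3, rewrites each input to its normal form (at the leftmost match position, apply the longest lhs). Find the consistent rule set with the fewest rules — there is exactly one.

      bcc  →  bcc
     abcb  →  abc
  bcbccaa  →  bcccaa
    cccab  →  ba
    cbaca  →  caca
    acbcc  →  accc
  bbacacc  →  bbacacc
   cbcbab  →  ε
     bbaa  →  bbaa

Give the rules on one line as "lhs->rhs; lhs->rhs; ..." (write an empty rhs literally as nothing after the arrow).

  | bcc
  | abcb => abc
  | bcbccaa => bcccaa
  | cccab => ccba => ba

bab->; cab->ba; cb->c; ccb->b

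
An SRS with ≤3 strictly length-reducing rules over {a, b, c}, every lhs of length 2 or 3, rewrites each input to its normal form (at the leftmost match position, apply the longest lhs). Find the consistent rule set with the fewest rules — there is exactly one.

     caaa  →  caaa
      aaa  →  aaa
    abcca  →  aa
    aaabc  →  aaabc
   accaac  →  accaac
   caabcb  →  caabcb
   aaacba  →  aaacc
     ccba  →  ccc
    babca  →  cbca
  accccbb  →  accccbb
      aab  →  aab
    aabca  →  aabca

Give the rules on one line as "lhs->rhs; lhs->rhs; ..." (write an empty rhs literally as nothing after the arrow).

ba->c; bcc->

  | caaa
  | aaa
  | abcca => aa
  | aaabc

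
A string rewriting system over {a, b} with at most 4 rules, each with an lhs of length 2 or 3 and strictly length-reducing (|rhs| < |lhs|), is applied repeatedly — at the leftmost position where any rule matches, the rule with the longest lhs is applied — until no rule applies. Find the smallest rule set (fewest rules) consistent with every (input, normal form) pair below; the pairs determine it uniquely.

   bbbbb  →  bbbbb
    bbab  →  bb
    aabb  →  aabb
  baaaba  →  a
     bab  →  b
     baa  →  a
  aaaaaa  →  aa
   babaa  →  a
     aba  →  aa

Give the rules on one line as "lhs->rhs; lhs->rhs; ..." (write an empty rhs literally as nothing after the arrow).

  | bbbbb
  | bbab => bb
  | aabb
  | baaaba => aaba => aaa => a

aaa->a; aba->aa; ba->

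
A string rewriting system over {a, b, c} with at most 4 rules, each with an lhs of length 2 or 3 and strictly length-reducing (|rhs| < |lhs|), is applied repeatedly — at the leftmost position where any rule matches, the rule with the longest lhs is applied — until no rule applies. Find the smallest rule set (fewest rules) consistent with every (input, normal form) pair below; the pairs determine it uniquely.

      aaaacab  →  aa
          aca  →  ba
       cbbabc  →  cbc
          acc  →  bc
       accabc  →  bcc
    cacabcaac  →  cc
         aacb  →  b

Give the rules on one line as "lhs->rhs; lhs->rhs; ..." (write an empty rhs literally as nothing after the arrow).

  | aaaacab => aaabab => aaab => aa
  | aca => ba
  | cbbabc => cbc
  | acc => bc

ab->; ac->b; bab->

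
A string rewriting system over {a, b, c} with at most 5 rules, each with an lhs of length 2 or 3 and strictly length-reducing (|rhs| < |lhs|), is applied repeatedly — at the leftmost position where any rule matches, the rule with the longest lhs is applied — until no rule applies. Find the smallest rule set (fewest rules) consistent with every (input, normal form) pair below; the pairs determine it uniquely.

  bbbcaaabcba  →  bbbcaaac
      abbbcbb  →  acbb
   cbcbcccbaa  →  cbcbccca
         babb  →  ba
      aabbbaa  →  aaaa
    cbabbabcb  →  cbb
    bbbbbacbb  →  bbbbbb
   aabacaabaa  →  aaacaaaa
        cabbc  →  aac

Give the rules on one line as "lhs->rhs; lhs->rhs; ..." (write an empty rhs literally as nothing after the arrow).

  | bbbcaaabcba => bbbcaaacba => bbbcaaac
  | abbbcbb => abbcbb => abcbb => acbb
  | cbcbcccbaa => cbcbccca
  | babb => bab => ba

ab->a; bac->; cab->aa; cba->c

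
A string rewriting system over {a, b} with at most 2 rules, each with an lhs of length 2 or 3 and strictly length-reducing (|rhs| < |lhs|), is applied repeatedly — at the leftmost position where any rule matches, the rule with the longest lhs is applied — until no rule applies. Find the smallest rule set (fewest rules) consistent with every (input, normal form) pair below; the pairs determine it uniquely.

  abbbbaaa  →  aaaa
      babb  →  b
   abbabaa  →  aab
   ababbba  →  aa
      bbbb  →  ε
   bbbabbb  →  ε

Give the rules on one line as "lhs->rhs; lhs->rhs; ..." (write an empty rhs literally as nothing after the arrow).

  | abbbbaaa => abbaaa => aaaa
  | babb => bbb => b
  | abbabaa => aabaa => aaba => aab
  | ababbba => abbbba => abba => aa

ba->b; bb->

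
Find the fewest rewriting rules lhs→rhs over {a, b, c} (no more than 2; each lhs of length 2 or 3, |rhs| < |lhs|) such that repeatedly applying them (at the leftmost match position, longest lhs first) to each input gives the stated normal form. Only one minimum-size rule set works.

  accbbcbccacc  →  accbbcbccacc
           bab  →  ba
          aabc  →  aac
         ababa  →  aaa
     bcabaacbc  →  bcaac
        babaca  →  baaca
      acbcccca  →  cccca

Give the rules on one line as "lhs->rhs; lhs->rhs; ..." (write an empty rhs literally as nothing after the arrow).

  | accbbcbccacc
  | bab => ba
  | aabc => aac
  | ababa => aaba => aaa

ab->a; acb->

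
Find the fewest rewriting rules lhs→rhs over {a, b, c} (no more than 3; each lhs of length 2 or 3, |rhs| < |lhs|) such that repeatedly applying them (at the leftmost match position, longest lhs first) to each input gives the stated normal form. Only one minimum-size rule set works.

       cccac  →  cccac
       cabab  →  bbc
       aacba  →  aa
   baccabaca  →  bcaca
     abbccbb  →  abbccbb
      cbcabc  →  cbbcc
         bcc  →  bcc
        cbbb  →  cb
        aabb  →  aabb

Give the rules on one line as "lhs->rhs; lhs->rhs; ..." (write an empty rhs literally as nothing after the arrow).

  | cccac
  | cabab => bcab => bbc
  | aacba => aa
  | baccabaca => bacbcaca => bcaca

acb->; bbb->b; cab->bc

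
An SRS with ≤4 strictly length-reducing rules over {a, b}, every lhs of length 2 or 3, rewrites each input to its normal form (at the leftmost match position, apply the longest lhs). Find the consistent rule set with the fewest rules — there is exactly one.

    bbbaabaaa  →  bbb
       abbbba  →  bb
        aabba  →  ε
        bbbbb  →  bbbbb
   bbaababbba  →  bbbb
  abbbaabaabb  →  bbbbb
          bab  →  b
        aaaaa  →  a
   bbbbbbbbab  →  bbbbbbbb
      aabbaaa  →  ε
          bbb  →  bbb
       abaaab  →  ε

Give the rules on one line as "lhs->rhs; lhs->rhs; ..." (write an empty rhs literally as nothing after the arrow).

  | bbbaabaaa => bbbbaaa => bbbba => bbb
  | abbbba => bbba => bb
  | aabba => abba => ba => ε
  | bbbbb

aa->a; ab->; ba->; baa->b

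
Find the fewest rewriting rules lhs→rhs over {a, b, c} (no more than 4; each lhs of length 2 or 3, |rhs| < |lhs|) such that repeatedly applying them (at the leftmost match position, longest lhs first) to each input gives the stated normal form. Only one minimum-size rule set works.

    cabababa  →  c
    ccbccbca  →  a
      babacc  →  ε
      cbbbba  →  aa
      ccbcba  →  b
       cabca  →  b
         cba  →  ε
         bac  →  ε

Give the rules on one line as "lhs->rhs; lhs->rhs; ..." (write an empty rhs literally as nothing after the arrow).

  | cabababa => bababa => cbaba => ccba => ba => c
  | ccbccbca => bccbca => bbca => aca => a
  | babacc => cbacc => cccc => cc => ε
  | cbbbba => cabba => bba => aa

ba->c; bb->a; ca->; cc->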